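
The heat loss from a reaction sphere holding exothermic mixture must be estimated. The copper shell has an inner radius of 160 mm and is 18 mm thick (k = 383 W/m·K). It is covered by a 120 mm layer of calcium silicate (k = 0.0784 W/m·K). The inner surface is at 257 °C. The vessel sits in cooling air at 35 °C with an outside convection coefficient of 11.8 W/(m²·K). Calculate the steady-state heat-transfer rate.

Q ≈ 93.6 W

Spherical conduction: R = (1/r_in − 1/r_out)/(4πk) per layer; series-sum.
R_copper shell = (1/0.16 − 1/0.178)/(4π×383) = 1.313×10^-4 K/W
R_calcium silicate = (1/0.178 − 1/0.298)/(4π×0.0784) = 2.296 K/W
R_outer film = 1/(h·4πr_o²) = 1/(11.8×4π×0.298²) = 0.07594 K/W
R_total = 2.372 K/W
Q = ΔT/R_total = 222/2.372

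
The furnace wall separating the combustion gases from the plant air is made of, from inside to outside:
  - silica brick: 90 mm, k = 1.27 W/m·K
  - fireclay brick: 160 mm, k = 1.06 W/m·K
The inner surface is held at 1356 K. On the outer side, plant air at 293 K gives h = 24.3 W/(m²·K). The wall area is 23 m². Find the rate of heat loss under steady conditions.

Treating each layer as a thermal resistance in series:
R_silica brick = L/(kA) = 0.09/(1.27×23) = 0.003081 K/W
R_fireclay brick = L/(kA) = 0.16/(1.06×23) = 0.006563 K/W
R_outer film = 1/(h_o·A) = 1/(24.3×23) = 0.001789 K/W
R_total = 0.01143 K/W
Q = ΔT / R_total = 1063 / 0.01143

Q ≈ 93000 W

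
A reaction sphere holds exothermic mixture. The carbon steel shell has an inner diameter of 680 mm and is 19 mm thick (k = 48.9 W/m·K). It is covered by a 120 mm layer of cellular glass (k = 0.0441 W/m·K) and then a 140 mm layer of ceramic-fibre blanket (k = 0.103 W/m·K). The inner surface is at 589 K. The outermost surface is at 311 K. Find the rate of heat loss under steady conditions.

Q ≈ 171 W

Spherical conduction: R = (1/r_in − 1/r_out)/(4πk) per layer; series-sum.
R_carbon steel shell = (1/0.34 − 1/0.359)/(4π×48.9) = 2.533×10^-4 K/W
R_cellular glass = (1/0.359 − 1/0.479)/(4π×0.0441) = 1.259 K/W
R_ceramic-fibre blanket = (1/0.479 − 1/0.619)/(4π×0.103) = 0.3648 K/W
R_total = 1.624 K/W
Q = ΔT/R_total = 278/1.624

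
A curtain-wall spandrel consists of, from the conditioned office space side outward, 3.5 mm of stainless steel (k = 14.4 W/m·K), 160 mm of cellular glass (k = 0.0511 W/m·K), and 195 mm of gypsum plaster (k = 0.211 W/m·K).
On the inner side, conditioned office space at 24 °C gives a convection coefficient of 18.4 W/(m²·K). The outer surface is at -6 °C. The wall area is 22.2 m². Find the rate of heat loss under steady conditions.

Q ≈ 162 W

Model the wall as resistances in series:
R_inner film = 1/(h_i·A) = 1/(18.4×22.2) = 0.002448 K/W
R_stainless steel = L/(kA) = 0.0035/(14.4×22.2) = 1.095×10^-5 K/W
R_cellular glass = L/(kA) = 0.16/(0.0511×22.2) = 0.141 K/W
R_gypsum plaster = L/(kA) = 0.195/(0.211×22.2) = 0.04163 K/W
R_total = 0.1851 K/W
Q = ΔT / R_total = 30 / 0.1851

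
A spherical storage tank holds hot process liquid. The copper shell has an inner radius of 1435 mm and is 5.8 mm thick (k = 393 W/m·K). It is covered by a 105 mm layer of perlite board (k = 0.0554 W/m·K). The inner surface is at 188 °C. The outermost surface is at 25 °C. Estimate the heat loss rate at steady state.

Spherical conduction: R = (1/r_in − 1/r_out)/(4πk) per layer; series-sum.
R_copper shell = (1/1.435 − 1/1.4408)/(4π×393) = 5.68×10^-7 K/W
R_perlite board = (1/1.4408 − 1/1.5458)/(4π×0.0554) = 0.06772 K/W
R_total = 0.06772 K/W
Q = ΔT/R_total = 163/0.06772

Q ≈ 2410 W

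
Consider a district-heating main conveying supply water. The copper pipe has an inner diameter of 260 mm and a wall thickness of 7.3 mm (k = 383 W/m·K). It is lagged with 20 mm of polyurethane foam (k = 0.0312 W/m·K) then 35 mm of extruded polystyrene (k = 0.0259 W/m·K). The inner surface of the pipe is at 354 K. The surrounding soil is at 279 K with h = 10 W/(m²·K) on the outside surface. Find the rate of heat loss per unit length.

Treating each annulus and film as a series resistance:
R_copper pipe wall = ln(137.3/130)/(2π×383×1) = 2.27×10^-5 K/W
R_polyurethane foam = ln(157.3/137.3)/(2π×0.0312×1) = 0.6937 K/W
R_extruded polystyrene = ln(192.3/157.3)/(2π×0.0259×1) = 1.235 K/W
R_outer film = 1/(h_o·2πr_oL) = 1/(10×2π×0.1923×1) = 0.08276 K/W
R_total = 2.011 K/W
Q = ΔT/R_total = 75/2.011

q′ ≈ 37.3 W/m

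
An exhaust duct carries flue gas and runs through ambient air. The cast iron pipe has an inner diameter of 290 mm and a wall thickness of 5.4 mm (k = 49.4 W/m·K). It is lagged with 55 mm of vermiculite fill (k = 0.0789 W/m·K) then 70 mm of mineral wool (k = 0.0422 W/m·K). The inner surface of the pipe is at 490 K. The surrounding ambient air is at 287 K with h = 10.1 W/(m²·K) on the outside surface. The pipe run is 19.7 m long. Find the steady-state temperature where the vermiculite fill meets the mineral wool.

T ≈ 419 K

Treating each annulus and film as a series resistance:
R_cast iron pipe wall = ln(150.4/145)/(2π×49.4×19.7) = 5.98×10^-6 K/W
R_vermiculite fill = ln(205.4/150.4)/(2π×0.0789×19.7) = 0.03191 K/W
R_mineral wool = ln(275.4/205.4)/(2π×0.0422×19.7) = 0.05614 K/W
R_outer film = 1/(h_o·2πr_oL) = 1/(10.1×2π×0.2754×19.7) = 0.002904 K/W
R_total = 0.09097 K/W
Q = ΔT/R_total = 203/0.09097
Q = 2230 W
T_interface = T_inner − Q·ΣR(inner→interface) = 490 − 2230×0.03192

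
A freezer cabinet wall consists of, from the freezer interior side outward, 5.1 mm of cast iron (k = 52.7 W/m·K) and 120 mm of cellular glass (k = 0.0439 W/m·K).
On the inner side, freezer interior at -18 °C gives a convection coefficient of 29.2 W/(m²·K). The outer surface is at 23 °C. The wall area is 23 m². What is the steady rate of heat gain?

Treating each layer as a thermal resistance in series:
R_inner film = 1/(h_i·A) = 1/(29.2×23) = 0.001489 K/W
R_cast iron = L/(kA) = 0.0051/(52.7×23) = 4.208×10^-6 K/W
R_cellular glass = L/(kA) = 0.12/(0.0439×23) = 0.1188 K/W
R_total = 0.1203 K/W
Q = ΔT / R_total = 41 / 0.1203

Q ≈ 341 W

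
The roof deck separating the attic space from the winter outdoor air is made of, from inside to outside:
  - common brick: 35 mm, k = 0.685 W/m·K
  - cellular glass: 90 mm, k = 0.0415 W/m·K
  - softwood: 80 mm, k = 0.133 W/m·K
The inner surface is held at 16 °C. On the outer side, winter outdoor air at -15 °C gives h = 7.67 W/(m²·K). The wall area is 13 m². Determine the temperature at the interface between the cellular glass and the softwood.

Using the resistance-network approach (series):
R_common brick = L/(kA) = 0.035/(0.685×13) = 0.00393 K/W
R_cellular glass = L/(kA) = 0.09/(0.0415×13) = 0.1668 K/W
R_softwood = L/(kA) = 0.08/(0.133×13) = 0.04627 K/W
R_outer film = 1/(h_o·A) = 1/(7.67×13) = 0.01003 K/W
R_total = 0.2271 K/W;  Q = ΔT/R_total = 31/0.2271 = 136.5 W
T_interface = T_inner − Q·ΣR(inner→interface) = 16 − 137×0.1708

T ≈ -7.31 °C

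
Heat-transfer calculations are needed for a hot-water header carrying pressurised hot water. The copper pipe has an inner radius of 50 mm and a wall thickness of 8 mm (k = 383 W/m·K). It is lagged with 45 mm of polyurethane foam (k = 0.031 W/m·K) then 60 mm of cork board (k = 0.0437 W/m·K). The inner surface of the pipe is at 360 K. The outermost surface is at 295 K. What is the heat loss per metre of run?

q′ ≈ 14.1 W/m

For a radial system each layer contributes R = ln(r_out/r_in)/(2πkL); films add R = 1/(hA).
R_copper pipe wall = ln(58/50)/(2π×383×1) = 6.168×10^-5 K/W
R_polyurethane foam = ln(103/58)/(2π×0.031×1) = 2.948 K/W
R_cork board = ln(163/103)/(2π×0.0437×1) = 1.672 K/W
R_total = 4.62 K/W
Q = ΔT/R_total = 65/4.62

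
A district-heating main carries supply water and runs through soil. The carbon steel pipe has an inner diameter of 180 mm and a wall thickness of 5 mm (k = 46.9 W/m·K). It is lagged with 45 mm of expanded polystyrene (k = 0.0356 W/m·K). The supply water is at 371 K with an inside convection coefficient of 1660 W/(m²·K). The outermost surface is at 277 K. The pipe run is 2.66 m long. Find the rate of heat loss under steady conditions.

Q ≈ 144 W

Per-layer cylindrical resistances, series-summed:
R_inner film = 1/(h_i·2πr₁L) = 1/(1660×2π×0.09×2.66) = 4.005×10^-4 K/W
R_carbon steel pipe wall = ln(95/90)/(2π×46.9×2.66) = 6.898×10^-5 K/W
R_expanded polystyrene = ln(140/95)/(2π×0.0356×2.66) = 0.6517 K/W
R_total = 0.6522 K/W
Q = ΔT/R_total = 94/0.6522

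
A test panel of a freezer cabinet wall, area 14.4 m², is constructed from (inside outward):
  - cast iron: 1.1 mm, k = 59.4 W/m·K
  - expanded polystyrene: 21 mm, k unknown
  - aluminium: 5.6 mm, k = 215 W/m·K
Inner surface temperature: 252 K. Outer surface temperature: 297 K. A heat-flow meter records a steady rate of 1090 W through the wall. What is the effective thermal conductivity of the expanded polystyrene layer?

k ≈ 0.0353 W/(m·K)

Treating each layer as a thermal resistance in series:
R_cast iron = L/(kA) = 0.0011/(59.4×14.4) = 1.286×10^-6 K/W
R_aluminium = L/(kA) = 0.0056/(215×14.4) = 1.809×10^-6 K/W
Sum of known resistances R_other = 3.095×10^-6 K/W
Total R = ΔT/Q = 45/1090 = 0.04128 K/W
R_expanded polystyrene = R_total − R_other = 0.04128 K/W
k = L/(R·A) = 0.021/(0.04128×14.4)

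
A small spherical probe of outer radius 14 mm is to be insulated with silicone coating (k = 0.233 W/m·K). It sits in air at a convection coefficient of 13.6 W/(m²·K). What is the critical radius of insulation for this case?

r_cr ≈ 34.3 mm

For a sphere r_cr = 2k/h = 2×0.233/13.6
r_cr = 34.3 mm; since the bare radius (14 mm) is below r_cr, adding a thin layer of insulation will *increase* heat loss.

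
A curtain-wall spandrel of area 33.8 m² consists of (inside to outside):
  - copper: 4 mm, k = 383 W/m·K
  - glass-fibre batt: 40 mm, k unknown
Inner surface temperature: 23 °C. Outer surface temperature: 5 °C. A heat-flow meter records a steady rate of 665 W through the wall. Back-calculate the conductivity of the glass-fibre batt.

Using the resistance-network approach (series):
R_copper = L/(kA) = 0.004/(383×33.8) = 3.09×10^-7 K/W
Sum of known resistances R_other = 3.09×10^-7 K/W
Total R = ΔT/Q = 18/665 = 0.02707 K/W
R_glass-fibre batt = R_total − R_other = 0.02707 K/W
k = L/(R·A) = 0.04/(0.02707×33.8)

k ≈ 0.0437 W/(m·K)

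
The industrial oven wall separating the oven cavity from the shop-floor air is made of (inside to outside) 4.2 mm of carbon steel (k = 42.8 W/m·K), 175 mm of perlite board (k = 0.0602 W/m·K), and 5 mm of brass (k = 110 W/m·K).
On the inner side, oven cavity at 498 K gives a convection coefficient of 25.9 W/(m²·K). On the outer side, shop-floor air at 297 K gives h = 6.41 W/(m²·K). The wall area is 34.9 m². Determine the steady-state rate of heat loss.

Using the resistance-network approach (series):
R_inner film = 1/(h_i·A) = 1/(25.9×34.9) = 0.001106 K/W
R_carbon steel = L/(kA) = 0.0042/(42.8×34.9) = 2.812×10^-6 K/W
R_perlite board = L/(kA) = 0.175/(0.0602×34.9) = 0.08329 K/W
R_brass = L/(kA) = 0.005/(110×34.9) = 1.302×10^-6 K/W
R_outer film = 1/(h_o·A) = 1/(6.41×34.9) = 0.00447 K/W
R_total = 0.08887 K/W
Q = ΔT / R_total = 201 / 0.08887

Q ≈ 2260 W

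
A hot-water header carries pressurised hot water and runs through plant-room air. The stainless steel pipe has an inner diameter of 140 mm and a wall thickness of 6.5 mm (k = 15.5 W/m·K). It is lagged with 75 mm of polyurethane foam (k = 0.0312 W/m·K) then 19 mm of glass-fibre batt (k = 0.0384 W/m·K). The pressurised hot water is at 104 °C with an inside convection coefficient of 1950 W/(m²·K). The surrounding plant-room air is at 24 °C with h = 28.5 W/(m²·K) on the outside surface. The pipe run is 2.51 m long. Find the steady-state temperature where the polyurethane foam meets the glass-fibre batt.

T ≈ 34.4 °C

Per-layer cylindrical resistances, series-summed:
R_inner film = 1/(h_i·2πr₁L) = 1/(1950×2π×0.07×2.51) = 4.645×10^-4 K/W
R_stainless steel pipe wall = ln(76.5/70)/(2π×15.5×2.51) = 3.633×10^-4 K/W
R_polyurethane foam = ln(151.5/76.5)/(2π×0.0312×2.51) = 1.389 K/W
R_glass-fibre batt = ln(170.5/151.5)/(2π×0.0384×2.51) = 0.1951 K/W
R_outer film = 1/(h_o·2πr_oL) = 1/(28.5×2π×0.1705×2.51) = 0.01305 K/W
R_total = 1.598 K/W
Q = ΔT/R_total = 80/1.598
Q = 50.1 W
T_interface = T_inner − Q·ΣR(inner→interface) = 104 − 50.1×1.39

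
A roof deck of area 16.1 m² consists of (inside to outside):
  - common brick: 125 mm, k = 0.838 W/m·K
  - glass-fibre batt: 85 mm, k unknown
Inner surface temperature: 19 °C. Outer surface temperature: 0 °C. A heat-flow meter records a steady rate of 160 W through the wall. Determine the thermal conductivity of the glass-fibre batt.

Series thermal resistances:
R_common brick = L/(kA) = 0.125/(0.838×16.1) = 0.009265 K/W
Sum of known resistances R_other = 0.009265 K/W
Total R = ΔT/Q = 19/160 = 0.1187 K/W
R_glass-fibre batt = R_total − R_other = 0.1095 K/W
k = L/(R·A) = 0.085/(0.1095×16.1)

k ≈ 0.0482 W/(m·K)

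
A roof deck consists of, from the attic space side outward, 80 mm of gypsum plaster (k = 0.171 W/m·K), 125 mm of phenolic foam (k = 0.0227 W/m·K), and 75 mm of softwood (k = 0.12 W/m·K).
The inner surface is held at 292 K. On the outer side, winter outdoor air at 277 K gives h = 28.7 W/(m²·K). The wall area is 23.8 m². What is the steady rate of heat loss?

Using the resistance-network approach (series):
R_gypsum plaster = L/(kA) = 0.08/(0.171×23.8) = 0.01966 K/W
R_phenolic foam = L/(kA) = 0.125/(0.0227×23.8) = 0.2314 K/W
R_softwood = L/(kA) = 0.075/(0.12×23.8) = 0.02626 K/W
R_outer film = 1/(h_o·A) = 1/(28.7×23.8) = 0.001464 K/W
R_total = 0.2788 K/W
Q = ΔT / R_total = 15 / 0.2788

Q ≈ 53.8 W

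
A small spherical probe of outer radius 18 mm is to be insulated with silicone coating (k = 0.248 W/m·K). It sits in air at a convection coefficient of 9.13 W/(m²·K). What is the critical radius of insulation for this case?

For a sphere r_cr = 2k/h = 2×0.248/9.13
r_cr = 54.3 mm; since the bare radius (18 mm) is below r_cr, adding a thin layer of insulation will *increase* heat loss.

r_cr ≈ 54.3 mm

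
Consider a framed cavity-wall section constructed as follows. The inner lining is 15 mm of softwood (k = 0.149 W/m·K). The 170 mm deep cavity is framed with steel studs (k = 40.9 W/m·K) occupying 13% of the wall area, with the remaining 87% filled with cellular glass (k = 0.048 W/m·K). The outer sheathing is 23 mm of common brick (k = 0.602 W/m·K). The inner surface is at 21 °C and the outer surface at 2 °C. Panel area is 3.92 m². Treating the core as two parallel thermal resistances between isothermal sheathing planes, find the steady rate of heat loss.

Sheathing layers in series; stud and cavity paths in parallel between them.
R_inner = 0.015/(0.149×3.92) = 0.02568 K/W
R_stud  = 0.17/(40.9×0.13×3.92) = 0.008156 K/W
R_cav   = 0.17/(0.048×0.87×3.92) = 1.038 K/W
1/R_core = 1/R_stud + 1/R_cav → R_core = 0.008093 K/W
R_outer = 0.023/(0.602×3.92) = 0.009746 K/W
R_total = 0.04352 K/W
Q = ΔT/R_total = 19/0.04352

Q ≈ 437 W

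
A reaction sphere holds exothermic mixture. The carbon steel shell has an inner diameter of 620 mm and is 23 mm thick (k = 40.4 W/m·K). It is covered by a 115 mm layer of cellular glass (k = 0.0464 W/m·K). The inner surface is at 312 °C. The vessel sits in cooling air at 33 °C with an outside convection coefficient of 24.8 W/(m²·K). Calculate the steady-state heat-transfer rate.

Each spherical layer contributes R = (1/r_i − 1/r_o)/(4πk):
R_carbon steel shell = (1/0.31 − 1/0.333)/(4π×40.4) = 4.389×10^-4 K/W
R_cellular glass = (1/0.333 − 1/0.448)/(4π×0.0464) = 1.322 K/W
R_outer film = 1/(h·4πr_o²) = 1/(24.8×4π×0.448²) = 0.01599 K/W
R_total = 1.338 K/W
Q = ΔT/R_total = 279/1.338

Q ≈ 208 W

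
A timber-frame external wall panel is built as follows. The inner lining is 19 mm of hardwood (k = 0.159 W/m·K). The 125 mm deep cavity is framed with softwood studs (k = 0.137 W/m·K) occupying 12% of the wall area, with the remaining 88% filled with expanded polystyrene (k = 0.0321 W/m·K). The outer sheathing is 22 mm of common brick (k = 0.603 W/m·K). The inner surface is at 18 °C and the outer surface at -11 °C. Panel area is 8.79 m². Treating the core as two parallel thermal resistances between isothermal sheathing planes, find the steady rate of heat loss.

Q ≈ 86.3 W

Sheathing layers in series; stud and cavity paths in parallel between them.
R_inner = 0.019/(0.159×8.79) = 0.01359 K/W
R_stud  = 0.125/(0.137×0.12×8.79) = 0.865 K/W
R_cav   = 0.125/(0.0321×0.88×8.79) = 0.5034 K/W
1/R_core = 1/R_stud + 1/R_cav → R_core = 0.3182 K/W
R_outer = 0.022/(0.603×8.79) = 0.004151 K/W
R_total = 0.336 K/W
Q = ΔT/R_total = 29/0.336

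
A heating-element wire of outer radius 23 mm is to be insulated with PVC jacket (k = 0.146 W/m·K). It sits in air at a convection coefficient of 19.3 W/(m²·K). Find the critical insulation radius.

For a cylinder r_cr = k/h = 0.146/19.3
r_cr = 7.56 mm; since the bare radius (23 mm) is above r_cr, any added insulation will reduce heat loss.

r_cr ≈ 7.56 mm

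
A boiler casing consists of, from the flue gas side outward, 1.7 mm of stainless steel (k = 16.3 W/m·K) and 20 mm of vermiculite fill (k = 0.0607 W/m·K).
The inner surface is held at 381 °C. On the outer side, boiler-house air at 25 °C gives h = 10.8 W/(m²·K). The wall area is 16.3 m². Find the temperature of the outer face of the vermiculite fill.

T ≈ 103 °C

Series thermal resistances:
R_stainless steel = L/(kA) = 0.0017/(16.3×16.3) = 6.398×10^-6 K/W
R_vermiculite fill = L/(kA) = 0.02/(0.0607×16.3) = 0.02021 K/W
R_outer film = 1/(h_o·A) = 1/(10.8×16.3) = 0.005681 K/W
R_total = 0.0259 K/W;  Q = ΔT/R_total = 356/0.0259 = 13740 W
T_interface = T_inner − Q·ΣR(inner→interface) = 381 − 13700×0.02022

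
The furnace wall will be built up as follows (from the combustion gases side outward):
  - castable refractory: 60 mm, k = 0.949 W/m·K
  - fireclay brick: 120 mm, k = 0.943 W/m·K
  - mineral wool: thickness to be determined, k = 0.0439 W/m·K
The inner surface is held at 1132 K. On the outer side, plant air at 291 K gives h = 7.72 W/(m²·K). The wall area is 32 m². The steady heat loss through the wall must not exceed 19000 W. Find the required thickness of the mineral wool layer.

Series thermal resistances:
R_castable refractory = L/(kA) = 0.06/(0.949×32) = 0.001976 K/W
R_fireclay brick = L/(kA) = 0.12/(0.943×32) = 0.003977 K/W
R_outer film = 1/(h_o·A) = 1/(7.72×32) = 0.004048 K/W
Sum of the known resistances R_other = 0.01 K/W
Required total resistance R_tot = ΔT/Q_allow = 841/19000 = 0.04426 K/W
R_mineral wool = R_tot − R_other = 0.03426 K/W
L = R·k·A = 0.03426×0.0439×32

L ≈ 48.1 mm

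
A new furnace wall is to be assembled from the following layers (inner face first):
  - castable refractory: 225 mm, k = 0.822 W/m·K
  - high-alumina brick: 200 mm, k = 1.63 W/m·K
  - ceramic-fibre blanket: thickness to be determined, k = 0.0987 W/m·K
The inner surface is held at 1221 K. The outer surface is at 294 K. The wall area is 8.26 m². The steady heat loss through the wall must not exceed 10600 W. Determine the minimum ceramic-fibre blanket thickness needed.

Model the wall as resistances in series:
R_castable refractory = L/(kA) = 0.225/(0.822×8.26) = 0.03314 K/W
R_high-alumina brick = L/(kA) = 0.2/(1.63×8.26) = 0.01485 K/W
Sum of the known resistances R_other = 0.04799 K/W
Required total resistance R_tot = ΔT/Q_allow = 927/10600 = 0.08745 K/W
R_ceramic-fibre blanket = R_tot − R_other = 0.03946 K/W
L = R·k·A = 0.03946×0.0987×8.26

L ≈ 32.2 mm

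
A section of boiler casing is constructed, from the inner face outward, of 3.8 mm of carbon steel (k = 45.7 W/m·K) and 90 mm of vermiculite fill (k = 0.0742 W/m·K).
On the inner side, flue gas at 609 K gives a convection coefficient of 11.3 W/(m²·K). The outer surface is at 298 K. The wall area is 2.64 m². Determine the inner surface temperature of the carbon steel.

Series thermal resistances:
R_inner film = 1/(h_i·A) = 1/(11.3×2.64) = 0.03352 K/W
R_carbon steel = L/(kA) = 0.0038/(45.7×2.64) = 3.15×10^-5 K/W
R_vermiculite fill = L/(kA) = 0.09/(0.0742×2.64) = 0.4594 K/W
R_total = 0.493 K/W;  Q = ΔT/R_total = 311/0.493 = 630.8 W
T_interface = T_inner − Q·ΣR(inner→interface) = 609 − 631×0.03352

T ≈ 588 K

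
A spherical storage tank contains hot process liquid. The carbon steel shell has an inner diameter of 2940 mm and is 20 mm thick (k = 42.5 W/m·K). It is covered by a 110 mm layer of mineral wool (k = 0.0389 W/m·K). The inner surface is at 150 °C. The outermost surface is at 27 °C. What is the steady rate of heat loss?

Radial (spherical) resistances in series:
R_carbon steel shell = (1/1.47 − 1/1.49)/(4π×42.5) = 1.71×10^-5 K/W
R_mineral wool = (1/1.49 − 1/1.6)/(4π×0.0389) = 0.09439 K/W
R_total = 0.09441 K/W
Q = ΔT/R_total = 123/0.09441

Q ≈ 1300 W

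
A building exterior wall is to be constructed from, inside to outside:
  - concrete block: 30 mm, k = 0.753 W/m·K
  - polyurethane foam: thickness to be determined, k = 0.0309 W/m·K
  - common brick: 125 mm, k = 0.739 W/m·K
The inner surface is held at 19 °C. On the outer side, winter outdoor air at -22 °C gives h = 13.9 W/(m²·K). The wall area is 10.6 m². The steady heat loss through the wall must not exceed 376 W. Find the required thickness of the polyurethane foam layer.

Using the resistance-network approach (series):
R_concrete block = L/(kA) = 0.03/(0.753×10.6) = 0.003759 K/W
R_common brick = L/(kA) = 0.125/(0.739×10.6) = 0.01596 K/W
R_outer film = 1/(h_o·A) = 1/(13.9×10.6) = 0.006787 K/W
Sum of the known resistances R_other = 0.0265 K/W
Required total resistance R_tot = ΔT/Q_allow = 41/376 = 0.109 K/W
R_polyurethane foam = R_tot − R_other = 0.08254 K/W
L = R·k·A = 0.08254×0.0309×10.6

L ≈ 27 mm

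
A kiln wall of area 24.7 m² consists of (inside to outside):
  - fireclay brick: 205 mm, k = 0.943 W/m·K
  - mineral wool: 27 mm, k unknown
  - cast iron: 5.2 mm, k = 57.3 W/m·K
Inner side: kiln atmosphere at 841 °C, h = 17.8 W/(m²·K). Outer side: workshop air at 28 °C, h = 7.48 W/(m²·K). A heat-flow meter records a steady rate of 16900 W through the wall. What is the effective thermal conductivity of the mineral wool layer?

Thermal resistances in series:
R_inner film = 1/(h_i·A) = 1/(17.8×24.7) = 0.002274 K/W
R_fireclay brick = L/(kA) = 0.205/(0.943×24.7) = 0.008801 K/W
R_cast iron = L/(kA) = 0.0052/(57.3×24.7) = 3.674×10^-6 K/W
R_outer film = 1/(h_o·A) = 1/(7.48×24.7) = 0.005413 K/W
Sum of known resistances R_other = 0.01649 K/W
Total R = ΔT/Q = 813/16900 = 0.04811 K/W
R_mineral wool = R_total − R_other = 0.03161 K/W
k = L/(R·A) = 0.027/(0.03161×24.7)

k ≈ 0.0346 W/(m·K)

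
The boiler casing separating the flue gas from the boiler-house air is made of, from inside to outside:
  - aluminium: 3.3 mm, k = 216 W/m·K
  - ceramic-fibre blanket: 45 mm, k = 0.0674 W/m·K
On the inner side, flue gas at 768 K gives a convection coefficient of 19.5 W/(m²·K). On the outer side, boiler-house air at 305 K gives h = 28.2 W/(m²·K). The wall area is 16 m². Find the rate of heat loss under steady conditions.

Q ≈ 9820 W

Treating each layer as a thermal resistance in series:
R_inner film = 1/(h_i·A) = 1/(19.5×16) = 0.003205 K/W
R_aluminium = L/(kA) = 0.0033/(216×16) = 9.549×10^-7 K/W
R_ceramic-fibre blanket = L/(kA) = 0.045/(0.0674×16) = 0.04173 K/W
R_outer film = 1/(h_o·A) = 1/(28.2×16) = 0.002216 K/W
R_total = 0.04715 K/W
Q = ΔT / R_total = 463 / 0.04715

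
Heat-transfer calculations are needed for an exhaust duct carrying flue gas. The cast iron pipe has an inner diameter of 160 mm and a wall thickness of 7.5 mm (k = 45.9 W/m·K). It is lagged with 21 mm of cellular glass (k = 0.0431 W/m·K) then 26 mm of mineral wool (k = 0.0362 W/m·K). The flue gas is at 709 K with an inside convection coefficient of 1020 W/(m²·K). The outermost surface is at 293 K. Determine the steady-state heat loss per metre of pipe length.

Per-layer cylindrical resistances, series-summed:
R_inner film = 1/(h_i·2πr₁L) = 1/(1020×2π×0.08×1) = 0.00195 K/W
R_cast iron pipe wall = ln(87.5/80)/(2π×45.9×1) = 3.107×10^-4 K/W
R_cellular glass = ln(108.5/87.5)/(2π×0.0431×1) = 0.7943 K/W
R_mineral wool = ln(134.5/108.5)/(2π×0.0362×1) = 0.9444 K/W
R_total = 1.741 K/W
Q = ΔT/R_total = 416/1.741

q′ ≈ 239 W/m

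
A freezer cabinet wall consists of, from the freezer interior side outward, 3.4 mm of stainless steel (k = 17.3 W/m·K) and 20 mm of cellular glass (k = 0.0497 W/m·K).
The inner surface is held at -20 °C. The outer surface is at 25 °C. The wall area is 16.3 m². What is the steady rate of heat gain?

Q ≈ 1820 W

Thermal resistances in series:
R_stainless steel = L/(kA) = 0.0034/(17.3×16.3) = 1.206×10^-5 K/W
R_cellular glass = L/(kA) = 0.02/(0.0497×16.3) = 0.02469 K/W
R_total = 0.0247 K/W
Q = ΔT / R_total = 45 / 0.0247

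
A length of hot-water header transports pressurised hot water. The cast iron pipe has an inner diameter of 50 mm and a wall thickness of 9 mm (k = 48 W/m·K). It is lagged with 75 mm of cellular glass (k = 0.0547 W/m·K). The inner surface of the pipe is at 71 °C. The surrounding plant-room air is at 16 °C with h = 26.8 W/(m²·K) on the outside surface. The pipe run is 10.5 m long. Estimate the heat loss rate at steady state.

Q ≈ 168 W

For a radial system each layer contributes R = ln(r_out/r_in)/(2πkL); films add R = 1/(hA).
R_cast iron pipe wall = ln(34/25)/(2π×48×10.5) = 9.71×10^-5 K/W
R_cellular glass = ln(109/34)/(2π×0.0547×10.5) = 0.3228 K/W
R_outer film = 1/(h_o·2πr_oL) = 1/(26.8×2π×0.109×10.5) = 0.005189 K/W
R_total = 0.3281 K/W
Q = ΔT/R_total = 55/0.3281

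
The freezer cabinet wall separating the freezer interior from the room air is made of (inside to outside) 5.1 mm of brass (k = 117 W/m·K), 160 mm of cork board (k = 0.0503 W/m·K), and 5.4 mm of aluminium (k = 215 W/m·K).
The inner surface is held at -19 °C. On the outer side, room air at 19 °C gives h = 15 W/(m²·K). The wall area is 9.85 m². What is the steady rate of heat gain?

Treating each layer as a thermal resistance in series:
R_brass = L/(kA) = 0.0051/(117×9.85) = 4.425×10^-6 K/W
R_cork board = L/(kA) = 0.16/(0.0503×9.85) = 0.3229 K/W
R_aluminium = L/(kA) = 0.0054/(215×9.85) = 2.55×10^-6 K/W
R_outer film = 1/(h_o·A) = 1/(15×9.85) = 0.006768 K/W
R_total = 0.3297 K/W
Q = ΔT / R_total = 38 / 0.3297

Q ≈ 115 W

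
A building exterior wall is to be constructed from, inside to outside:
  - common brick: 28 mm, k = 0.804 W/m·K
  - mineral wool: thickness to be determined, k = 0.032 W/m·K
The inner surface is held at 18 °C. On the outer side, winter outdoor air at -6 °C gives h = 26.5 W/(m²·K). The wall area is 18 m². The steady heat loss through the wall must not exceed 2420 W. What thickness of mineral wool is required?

Series thermal resistances:
R_common brick = L/(kA) = 0.028/(0.804×18) = 0.001935 K/W
R_outer film = 1/(h_o·A) = 1/(26.5×18) = 0.002096 K/W
Sum of the known resistances R_other = 0.004031 K/W
Required total resistance R_tot = ΔT/Q_allow = 24/2420 = 0.009917 K/W
R_mineral wool = R_tot − R_other = 0.005886 K/W
L = R·k·A = 0.005886×0.032×18

L ≈ 3.39 mm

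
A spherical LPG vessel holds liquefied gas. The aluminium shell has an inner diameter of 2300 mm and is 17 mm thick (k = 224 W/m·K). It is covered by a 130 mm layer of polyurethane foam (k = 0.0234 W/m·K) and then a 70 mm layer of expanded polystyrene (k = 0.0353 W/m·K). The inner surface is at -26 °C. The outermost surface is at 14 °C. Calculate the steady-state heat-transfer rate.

Q ≈ 105 W

Each spherical layer contributes R = (1/r_i − 1/r_o)/(4πk):
R_aluminium shell = (1/1.15 − 1/1.167)/(4π×224) = 4.5×10^-6 K/W
R_polyurethane foam = (1/1.167 − 1/1.297)/(4π×0.0234) = 0.2921 K/W
R_expanded polystyrene = (1/1.297 − 1/1.367)/(4π×0.0353) = 0.089 K/W
R_total = 0.3811 K/W
Q = ΔT/R_total = 40/0.3811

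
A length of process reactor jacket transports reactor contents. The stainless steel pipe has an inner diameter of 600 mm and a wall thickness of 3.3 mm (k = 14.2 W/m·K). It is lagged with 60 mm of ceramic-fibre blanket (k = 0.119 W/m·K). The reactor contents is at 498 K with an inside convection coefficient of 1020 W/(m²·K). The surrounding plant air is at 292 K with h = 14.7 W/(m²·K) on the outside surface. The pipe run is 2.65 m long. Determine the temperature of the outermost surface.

T ≈ 315 K

For a radial system each layer contributes R = ln(r_out/r_in)/(2πkL); films add R = 1/(hA).
R_inner film = 1/(h_i·2πr₁L) = 1/(1020×2π×0.3×2.65) = 1.963×10^-4 K/W
R_stainless steel pipe wall = ln(303.3/300)/(2π×14.2×2.65) = 4.627×10^-5 K/W
R_ceramic-fibre blanket = ln(363.3/303.3)/(2π×0.119×2.65) = 0.0911 K/W
R_outer film = 1/(h_o·2πr_oL) = 1/(14.7×2π×0.3633×2.65) = 0.01125 K/W
R_total = 0.1026 K/W
Q = ΔT/R_total = 206/0.1026
Q = 2010 W
T_interface = T_inner − Q·ΣR(inner→interface) = 498 − 2010×0.09134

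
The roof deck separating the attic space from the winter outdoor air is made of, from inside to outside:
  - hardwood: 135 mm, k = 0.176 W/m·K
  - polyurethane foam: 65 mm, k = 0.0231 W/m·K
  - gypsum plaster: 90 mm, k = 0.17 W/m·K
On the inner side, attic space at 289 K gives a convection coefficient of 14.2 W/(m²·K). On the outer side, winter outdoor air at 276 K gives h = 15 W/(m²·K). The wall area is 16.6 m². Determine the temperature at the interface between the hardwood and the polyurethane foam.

Model the wall as resistances in series:
R_inner film = 1/(h_i·A) = 1/(14.2×16.6) = 0.004242 K/W
R_hardwood = L/(kA) = 0.135/(0.176×16.6) = 0.04621 K/W
R_polyurethane foam = L/(kA) = 0.065/(0.0231×16.6) = 0.1695 K/W
R_gypsum plaster = L/(kA) = 0.09/(0.17×16.6) = 0.03189 K/W
R_outer film = 1/(h_o·A) = 1/(15×16.6) = 0.004016 K/W
R_total = 0.2559 K/W;  Q = ΔT/R_total = 13/0.2559 = 50.81 W
T_interface = T_inner − Q·ΣR(inner→interface) = 289 − 50.8×0.05045

T ≈ 286 K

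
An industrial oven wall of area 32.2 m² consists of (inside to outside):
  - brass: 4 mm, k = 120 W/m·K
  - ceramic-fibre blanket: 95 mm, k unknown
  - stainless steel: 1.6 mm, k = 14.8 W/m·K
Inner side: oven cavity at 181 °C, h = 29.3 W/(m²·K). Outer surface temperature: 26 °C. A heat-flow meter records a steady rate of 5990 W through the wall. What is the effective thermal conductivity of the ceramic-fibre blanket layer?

k ≈ 0.119 W/(m·K)

Model the wall as resistances in series:
R_inner film = 1/(h_i·A) = 1/(29.3×32.2) = 0.00106 K/W
R_brass = L/(kA) = 0.004/(120×32.2) = 1.035×10^-6 K/W
R_stainless steel = L/(kA) = 0.0016/(14.8×32.2) = 3.357×10^-6 K/W
Sum of known resistances R_other = 0.001064 K/W
Total R = ΔT/Q = 155/5990 = 0.02588 K/W
R_ceramic-fibre blanket = R_total − R_other = 0.02481 K/W
k = L/(R·A) = 0.095/(0.02481×32.2)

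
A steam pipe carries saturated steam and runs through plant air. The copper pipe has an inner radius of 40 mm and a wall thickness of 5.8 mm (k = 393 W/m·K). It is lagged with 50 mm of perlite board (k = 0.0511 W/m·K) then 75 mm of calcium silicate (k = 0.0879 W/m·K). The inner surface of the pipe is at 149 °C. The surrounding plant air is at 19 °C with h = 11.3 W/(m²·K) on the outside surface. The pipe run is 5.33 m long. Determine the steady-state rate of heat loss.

Radial resistances (cylindrical: R_cond = ln(r_o/r_i)/(2πkL), R_conv = 1/(h·2πrL)):
R_copper pipe wall = ln(45.8/40)/(2π×393×5.33) = 1.029×10^-5 K/W
R_perlite board = ln(95.8/45.8)/(2π×0.0511×5.33) = 0.4312 K/W
R_calcium silicate = ln(170.8/95.8)/(2π×0.0879×5.33) = 0.1964 K/W
R_outer film = 1/(h_o·2πr_oL) = 1/(11.3×2π×0.1708×5.33) = 0.01547 K/W
R_total = 0.6431 K/W
Q = ΔT/R_total = 130/0.6431

Q ≈ 202 W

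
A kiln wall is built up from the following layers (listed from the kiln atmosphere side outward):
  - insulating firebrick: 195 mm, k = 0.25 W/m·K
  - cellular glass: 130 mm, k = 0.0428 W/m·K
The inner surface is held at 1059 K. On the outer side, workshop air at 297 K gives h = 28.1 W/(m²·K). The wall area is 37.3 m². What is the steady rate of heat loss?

Q ≈ 7380 W

Thermal resistances in series:
R_insulating firebrick = L/(kA) = 0.195/(0.25×37.3) = 0.02091 K/W
R_cellular glass = L/(kA) = 0.13/(0.0428×37.3) = 0.08143 K/W
R_outer film = 1/(h_o·A) = 1/(28.1×37.3) = 9.541×10^-4 K/W
R_total = 0.1033 K/W
Q = ΔT / R_total = 762 / 0.1033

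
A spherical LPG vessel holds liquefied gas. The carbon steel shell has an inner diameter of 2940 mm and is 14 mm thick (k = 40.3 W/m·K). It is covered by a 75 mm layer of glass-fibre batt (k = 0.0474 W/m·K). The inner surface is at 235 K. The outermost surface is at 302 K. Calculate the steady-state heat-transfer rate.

Q ≈ 1230 W

Each spherical layer contributes R = (1/r_i − 1/r_o)/(4πk):
R_carbon steel shell = (1/1.47 − 1/1.484)/(4π×40.3) = 1.267×10^-5 K/W
R_glass-fibre batt = (1/1.484 − 1/1.559)/(4π×0.0474) = 0.05442 K/W
R_total = 0.05444 K/W
Q = ΔT/R_total = 67/0.05444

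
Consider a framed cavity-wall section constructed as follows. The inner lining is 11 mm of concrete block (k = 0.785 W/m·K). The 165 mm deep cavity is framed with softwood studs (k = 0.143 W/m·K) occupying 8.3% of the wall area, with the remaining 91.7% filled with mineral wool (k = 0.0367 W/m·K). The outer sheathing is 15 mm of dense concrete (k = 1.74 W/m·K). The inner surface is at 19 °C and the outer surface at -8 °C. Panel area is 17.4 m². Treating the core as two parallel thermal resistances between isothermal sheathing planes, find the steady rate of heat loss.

Sheathing layers in series; stud and cavity paths in parallel between them.
R_inner = 0.011/(0.785×17.4) = 8.053×10^-4 K/W
R_stud  = 0.165/(0.143×0.083×17.4) = 0.799 K/W
R_cav   = 0.165/(0.0367×0.917×17.4) = 0.2818 K/W
1/R_core = 1/R_stud + 1/R_cav → R_core = 0.2083 K/W
R_outer = 0.015/(1.74×17.4) = 4.954×10^-4 K/W
R_total = 0.2096 K/W
Q = ΔT/R_total = 27/0.2096

Q ≈ 129 W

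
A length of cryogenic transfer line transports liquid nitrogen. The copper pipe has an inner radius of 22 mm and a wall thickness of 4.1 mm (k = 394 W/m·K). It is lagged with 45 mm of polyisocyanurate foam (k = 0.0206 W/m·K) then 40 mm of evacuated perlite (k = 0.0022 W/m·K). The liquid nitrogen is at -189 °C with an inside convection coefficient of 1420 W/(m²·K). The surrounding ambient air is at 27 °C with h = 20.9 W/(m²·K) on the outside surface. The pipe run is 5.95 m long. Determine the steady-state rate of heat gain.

Q ≈ 32 W

For a radial system each layer contributes R = ln(r_out/r_in)/(2πkL); films add R = 1/(hA).
R_inner film = 1/(h_i·2πr₁L) = 1/(1420×2π×0.022×5.95) = 8.562×10^-4 K/W
R_copper pipe wall = ln(26.1/22)/(2π×394×5.95) = 1.16×10^-5 K/W
R_polyisocyanurate foam = ln(71.1/26.1)/(2π×0.0206×5.95) = 1.301 K/W
R_evacuated perlite = ln(111.1/71.1)/(2π×0.0022×5.95) = 5.427 K/W
R_outer film = 1/(h_o·2πr_oL) = 1/(20.9×2π×0.1111×5.95) = 0.01152 K/W
R_total = 6.741 K/W
Q = ΔT/R_total = 216/6.741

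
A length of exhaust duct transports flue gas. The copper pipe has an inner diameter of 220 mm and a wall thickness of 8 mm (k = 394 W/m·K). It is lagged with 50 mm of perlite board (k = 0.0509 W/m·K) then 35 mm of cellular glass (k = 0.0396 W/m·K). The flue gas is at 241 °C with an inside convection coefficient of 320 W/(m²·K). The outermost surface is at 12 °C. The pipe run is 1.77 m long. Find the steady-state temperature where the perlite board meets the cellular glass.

Per-layer cylindrical resistances, series-summed:
R_inner film = 1/(h_i·2πr₁L) = 1/(320×2π×0.11×1.77) = 0.002554 K/W
R_copper pipe wall = ln(118/110)/(2π×394×1.77) = 1.602×10^-5 K/W
R_perlite board = ln(168/118)/(2π×0.0509×1.77) = 0.6241 K/W
R_cellular glass = ln(203/168)/(2π×0.0396×1.77) = 0.4297 K/W
R_total = 1.056 K/W
Q = ΔT/R_total = 229/1.056
Q = 217 W
T_interface = T_inner − Q·ΣR(inner→interface) = 241 − 217×0.6267

T ≈ 105 °C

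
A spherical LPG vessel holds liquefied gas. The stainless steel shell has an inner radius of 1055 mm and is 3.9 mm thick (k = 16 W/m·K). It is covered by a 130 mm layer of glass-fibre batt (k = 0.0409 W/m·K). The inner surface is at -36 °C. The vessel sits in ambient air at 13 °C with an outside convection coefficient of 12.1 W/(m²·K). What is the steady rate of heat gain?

Q ≈ 238 W

For a spherical shell R = (1/r₁ − 1/r₂)/(4πk); film R = 1/(h·4πr²). In series:
R_stainless steel shell = (1/1.055 − 1/1.0589)/(4π×16) = 1.736×10^-5 K/W
R_glass-fibre batt = (1/1.0589 − 1/1.1889)/(4π×0.0409) = 0.2009 K/W
R_outer film = 1/(h·4πr_o²) = 1/(12.1×4π×1.1889²) = 0.004653 K/W
R_total = 0.2056 K/W
Q = ΔT/R_total = 49/0.2056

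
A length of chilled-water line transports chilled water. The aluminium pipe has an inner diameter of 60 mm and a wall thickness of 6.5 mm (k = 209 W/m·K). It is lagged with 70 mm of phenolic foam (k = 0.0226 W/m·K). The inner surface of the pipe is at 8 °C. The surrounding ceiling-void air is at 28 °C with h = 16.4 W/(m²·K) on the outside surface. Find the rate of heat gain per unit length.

q′ ≈ 2.62 W/m

Treating each annulus and film as a series resistance:
R_aluminium pipe wall = ln(36.5/30)/(2π×209×1) = 1.493×10^-4 K/W
R_phenolic foam = ln(106.5/36.5)/(2π×0.0226×1) = 7.541 K/W
R_outer film = 1/(h_o·2πr_oL) = 1/(16.4×2π×0.1065×1) = 0.09112 K/W
R_total = 7.632 K/W
Q = ΔT/R_total = 20/7.632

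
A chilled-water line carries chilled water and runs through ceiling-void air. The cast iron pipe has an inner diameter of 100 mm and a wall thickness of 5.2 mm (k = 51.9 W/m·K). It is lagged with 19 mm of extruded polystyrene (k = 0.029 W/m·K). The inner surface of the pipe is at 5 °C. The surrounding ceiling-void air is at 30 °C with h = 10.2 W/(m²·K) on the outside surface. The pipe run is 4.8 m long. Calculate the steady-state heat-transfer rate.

Radial resistances (cylindrical: R_cond = ln(r_o/r_i)/(2πkL), R_conv = 1/(h·2πrL)):
R_cast iron pipe wall = ln(55.2/50)/(2π×51.9×4.8) = 6.321×10^-5 K/W
R_extruded polystyrene = ln(74.2/55.2)/(2π×0.029×4.8) = 0.3382 K/W
R_outer film = 1/(h_o·2πr_oL) = 1/(10.2×2π×0.0742×4.8) = 0.04381 K/W
R_total = 0.3821 K/W
Q = ΔT/R_total = 25/0.3821

Q ≈ 65.4 W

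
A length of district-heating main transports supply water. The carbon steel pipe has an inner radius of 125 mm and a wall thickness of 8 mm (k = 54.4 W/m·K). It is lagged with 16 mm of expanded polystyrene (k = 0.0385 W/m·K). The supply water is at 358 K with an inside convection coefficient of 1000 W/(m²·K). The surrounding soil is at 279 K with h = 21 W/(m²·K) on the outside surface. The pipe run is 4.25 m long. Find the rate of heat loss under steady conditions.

Q ≈ 643 W

Cylindrical conduction, so R = ln(r₂/r₁)/(2πkL) per layer, in series:
R_inner film = 1/(h_i·2πr₁L) = 1/(1000×2π×0.125×4.25) = 2.996×10^-4 K/W
R_carbon steel pipe wall = ln(133/125)/(2π×54.4×4.25) = 4.27×10^-5 K/W
R_expanded polystyrene = ln(149/133)/(2π×0.0385×4.25) = 0.1105 K/W
R_outer film = 1/(h_o·2πr_oL) = 1/(21×2π×0.149×4.25) = 0.01197 K/W
R_total = 0.1228 K/W
Q = ΔT/R_total = 79/0.1228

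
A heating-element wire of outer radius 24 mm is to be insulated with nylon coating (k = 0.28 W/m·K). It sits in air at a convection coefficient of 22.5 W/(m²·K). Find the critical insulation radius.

r_cr ≈ 12.4 mm

For a cylinder r_cr = k/h = 0.28/22.5
r_cr = 12.4 mm; since the bare radius (24 mm) is above r_cr, any added insulation will reduce heat loss.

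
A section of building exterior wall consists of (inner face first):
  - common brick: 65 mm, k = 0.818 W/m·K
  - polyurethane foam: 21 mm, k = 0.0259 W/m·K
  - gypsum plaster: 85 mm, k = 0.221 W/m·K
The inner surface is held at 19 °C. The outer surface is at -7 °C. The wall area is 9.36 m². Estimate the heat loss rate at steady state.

Model the wall as resistances in series:
R_common brick = L/(kA) = 0.065/(0.818×9.36) = 0.00849 K/W
R_polyurethane foam = L/(kA) = 0.021/(0.0259×9.36) = 0.08663 K/W
R_gypsum plaster = L/(kA) = 0.085/(0.221×9.36) = 0.04109 K/W
R_total = 0.1362 K/W
Q = ΔT / R_total = 26 / 0.1362

Q ≈ 191 W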